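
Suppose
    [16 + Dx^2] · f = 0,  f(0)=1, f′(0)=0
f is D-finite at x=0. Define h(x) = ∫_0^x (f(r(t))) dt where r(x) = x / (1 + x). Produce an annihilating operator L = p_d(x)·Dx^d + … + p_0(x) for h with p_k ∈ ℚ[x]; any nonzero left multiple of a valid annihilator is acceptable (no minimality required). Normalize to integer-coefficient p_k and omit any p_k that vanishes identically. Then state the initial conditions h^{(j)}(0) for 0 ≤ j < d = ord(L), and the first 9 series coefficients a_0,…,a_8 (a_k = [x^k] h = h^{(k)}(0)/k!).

f: a_k = 1, 0, -8, 0, 32/3, 0, -256/45, 0, 512/315, …
Change of var in L_f (x↦r) gives L₀.
∫: right-multiply L₀ by Dx.
L = 16·Dx + (2 + 6·x + 6·x^2 + 2·x^3)·Dx^2 + (1 + 4·x + 6·x^2 + 4·x^3 + x^4)·Dx^3  (order 3).
h: a_k = 0, 1, 0, -8/3, 4, -8/3, -16/9, 392/45, -82/5, …
ICs: h(0) = 0, h′(0) = 1, h′′(0) = 0.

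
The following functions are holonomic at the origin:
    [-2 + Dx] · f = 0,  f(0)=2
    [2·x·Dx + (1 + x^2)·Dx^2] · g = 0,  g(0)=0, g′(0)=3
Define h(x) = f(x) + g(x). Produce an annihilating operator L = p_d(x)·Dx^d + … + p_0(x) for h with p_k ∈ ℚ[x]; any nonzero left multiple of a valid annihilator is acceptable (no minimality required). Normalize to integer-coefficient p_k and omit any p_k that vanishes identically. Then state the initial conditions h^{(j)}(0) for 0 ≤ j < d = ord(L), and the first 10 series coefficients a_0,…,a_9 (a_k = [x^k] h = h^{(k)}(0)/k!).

L = (2 - 4·x - 6·x^2 - 4·x^3)·Dx + (-3 - x^2 - 2·x^4)·Dx^2 + (1 + x + 2·x^2 + x^3 + x^4)·Dx^3  (order 3).
h: a_k = 2, 7, 4, 5/3, 4/3, 17/15, 8/45, -17/45, 4/315, 953/2835, …
ICs: h(0) = 2, h′(0) = 7, h′′(0) = 8.

f: a_k = 2, 4, 4, 8/3, 4/3, 8/15, 8/45, 16/315, 4/315, 8/2835, …
g: a_k = 0, 3, 0, -1, 0, 3/5, 0, -3/7, 0, 1/3, …
Weyl lclm of L_f,L_g ⇒ L₀ (ord ≤ 3).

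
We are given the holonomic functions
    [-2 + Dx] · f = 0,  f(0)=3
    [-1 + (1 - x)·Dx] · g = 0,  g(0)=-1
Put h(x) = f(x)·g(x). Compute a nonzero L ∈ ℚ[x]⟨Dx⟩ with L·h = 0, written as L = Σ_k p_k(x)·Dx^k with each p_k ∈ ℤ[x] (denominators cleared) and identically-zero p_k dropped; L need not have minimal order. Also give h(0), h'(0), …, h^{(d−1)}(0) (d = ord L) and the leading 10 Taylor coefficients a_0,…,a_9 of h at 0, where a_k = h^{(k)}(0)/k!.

f: a_k = 3, 6, 6, 4, 2, 4/5, 4/15, 8/105, 2/105, 4/945, …
g: a_k = -1, -1, -1, -1, -1, -1, -1, -1, -1, -1, …
h₀=f·g: eliminate ⇒ L₀, order ≤ 1·1.
L = (3 - 2·x) + (-1 + x)·Dx  (order 1).
h: a_k = -3, -9, -15, -19, -21, -109/5, -331/15, -155/7, -2327/105, -20947/945, …
ICs: h(0) = -3.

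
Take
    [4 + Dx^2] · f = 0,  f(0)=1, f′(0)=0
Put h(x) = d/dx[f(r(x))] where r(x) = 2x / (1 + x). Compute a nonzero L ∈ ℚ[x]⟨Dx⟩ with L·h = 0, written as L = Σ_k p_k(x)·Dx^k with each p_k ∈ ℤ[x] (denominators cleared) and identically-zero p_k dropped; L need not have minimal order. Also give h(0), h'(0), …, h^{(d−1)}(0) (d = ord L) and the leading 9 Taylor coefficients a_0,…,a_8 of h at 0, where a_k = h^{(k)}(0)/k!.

L = (22 + 12·x + 6·x^2) + (6 + 18·x + 18·x^2 + 6·x^3)·Dx + (1 + 4·x + 6·x^2 + 4·x^3 + x^4)·Dx^2  (order 2).
h: a_k = 0, -16, 48, -160/3, -160/3, 5488/15, -4592/5, 100544/63, -71744/35, …
ICs: h(0) = 0, h′(0) = -16.

f: a_k = 1, 0, -2, 0, 2/3, 0, -4/45, 0, 2/315, …
f∘r: x↦r, Dx↦Dx/r' in L_f ⇒ L₀.
h₀' ⇒ L via d/dx closure of L₀.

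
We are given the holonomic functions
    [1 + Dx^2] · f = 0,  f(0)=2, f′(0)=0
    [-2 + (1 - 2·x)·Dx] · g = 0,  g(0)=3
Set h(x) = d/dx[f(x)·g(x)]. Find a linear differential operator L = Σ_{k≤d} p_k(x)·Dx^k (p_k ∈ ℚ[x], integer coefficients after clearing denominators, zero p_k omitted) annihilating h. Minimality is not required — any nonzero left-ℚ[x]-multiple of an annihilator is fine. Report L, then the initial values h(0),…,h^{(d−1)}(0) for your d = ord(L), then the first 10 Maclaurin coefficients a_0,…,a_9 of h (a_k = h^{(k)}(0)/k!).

L = (-7 - 4·x + 4·x^2) + (-4 + 8·x)·Dx + (1 - 4·x + 4·x^2)·Dx^2  (order 2).
h: a_k = 12, 42, 126, 337, 1685/2, 40439/20, 283073/60, 9058337/840, 27175011/1120, 3261001319/60480, …
ICs: h(0) = 12, h′(0) = 42.

f: a_k = 2, 0, -1, 0, 1/12, 0, -1/360, 0, 1/20160, 0, …
g: a_k = 3, 6, 12, 24, 48, 96, 192, 384, 768, 1536, …
L₀ := L_f ⊗_s L_g (sym. prod.), ord ≤ 2.
h=h₀': d/dx-closure on L₀ ⇒ L.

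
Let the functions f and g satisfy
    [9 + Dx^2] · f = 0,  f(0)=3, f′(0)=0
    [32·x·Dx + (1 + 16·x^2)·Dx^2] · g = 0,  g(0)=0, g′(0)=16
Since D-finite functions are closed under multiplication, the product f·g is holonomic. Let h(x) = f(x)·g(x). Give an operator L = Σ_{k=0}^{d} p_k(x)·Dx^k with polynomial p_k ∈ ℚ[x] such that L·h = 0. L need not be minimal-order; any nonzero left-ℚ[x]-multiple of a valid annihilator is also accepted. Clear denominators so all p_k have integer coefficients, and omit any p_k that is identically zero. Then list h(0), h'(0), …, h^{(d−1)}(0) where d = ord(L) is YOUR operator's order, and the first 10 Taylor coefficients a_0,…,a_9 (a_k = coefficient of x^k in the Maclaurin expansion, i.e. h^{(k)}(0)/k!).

L = (16425 + 696384·x^2 + 2778624·x^4 + 11943936·x^6 + 47775744·x^8) + (23616·x + 543744·x^3 + 3981312·x^5 + 21233664·x^7)·Dx + (2050 + 87168·x^2 + 470016·x^4 + 2654208·x^6 + 10616832·x^8)·Dx^2 + (2624·x + 60416·x^3 + 442368·x^5 + 2359296·x^7)·Dx^3 + (25 + 1088·x^2 + 17920·x^4 + 147456·x^6 + 589824·x^8)·Dx^4  (order 4).
h: a_k = 0, 48, 0, -472, 0, 18858/5, 0, -1402053/35, 0, 81392237/168, …
ICs: h(0) = 0, h′(0) = 48, h′′(0) = 0, h′′′(0) = -2832.

f: a_k = 3, 0, -27/2, 0, 81/8, 0, -243/80, 0, 2187/4480, 0, …
g: a_k = 0, 16, 0, -256/3, 0, 4096/5, 0, -65536/7, 0, 1048576/9, …
f·g: L₀ = L_f ⊗_s L_g, ord ≤ 2·2.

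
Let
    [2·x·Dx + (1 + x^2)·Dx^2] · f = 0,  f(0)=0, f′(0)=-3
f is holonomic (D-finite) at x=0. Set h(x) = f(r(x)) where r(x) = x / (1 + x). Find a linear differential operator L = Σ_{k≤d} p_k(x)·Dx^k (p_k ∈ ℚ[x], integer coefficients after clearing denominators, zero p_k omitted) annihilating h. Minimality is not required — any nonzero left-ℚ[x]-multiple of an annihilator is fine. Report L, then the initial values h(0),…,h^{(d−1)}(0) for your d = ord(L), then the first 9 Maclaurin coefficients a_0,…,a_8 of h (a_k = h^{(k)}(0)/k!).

L = (2 + 4·x)·Dx + (1 + 2·x + 2·x^2)·Dx^2  (order 2).
h: a_k = 0, -3, 3, -2, 0, 12/5, -4, 24/7, 0, …
ICs: h(0) = 0, h′(0) = -3.

f: a_k = 0, -3, 0, 1, 0, -3/5, 0, 3/7, 0, …
Substitute x→r, Dx→(1/r')Dx; clear ⇒ L₀.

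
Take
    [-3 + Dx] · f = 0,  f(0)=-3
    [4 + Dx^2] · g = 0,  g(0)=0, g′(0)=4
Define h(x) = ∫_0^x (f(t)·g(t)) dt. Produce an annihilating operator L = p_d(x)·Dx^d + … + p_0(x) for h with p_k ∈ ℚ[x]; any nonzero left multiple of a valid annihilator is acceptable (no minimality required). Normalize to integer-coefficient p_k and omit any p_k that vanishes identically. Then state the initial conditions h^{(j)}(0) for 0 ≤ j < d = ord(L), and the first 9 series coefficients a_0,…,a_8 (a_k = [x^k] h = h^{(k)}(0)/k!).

f: a_k = -3, -9, -27/2, -27/2, -81/8, -243/40, -243/80, -729/560, -2187/4480, …
g: a_k = 0, 4, 0, -8/3, 0, 8/15, 0, -16/315, 0, …
Sym-product of L_f,L_g gives L₀ (≤ ord 2).
h=∫₀ˣh₀: take L = L₀·Dx.
L = 13·Dx - 6·Dx^2 + Dx^3  (order 3).
h: a_k = 0, 0, -6, -12, -23/2, -6, -61/60, 69/70, 3277/3360, …
ICs: h(0) = 0, h′(0) = 0, h′′(0) = -12.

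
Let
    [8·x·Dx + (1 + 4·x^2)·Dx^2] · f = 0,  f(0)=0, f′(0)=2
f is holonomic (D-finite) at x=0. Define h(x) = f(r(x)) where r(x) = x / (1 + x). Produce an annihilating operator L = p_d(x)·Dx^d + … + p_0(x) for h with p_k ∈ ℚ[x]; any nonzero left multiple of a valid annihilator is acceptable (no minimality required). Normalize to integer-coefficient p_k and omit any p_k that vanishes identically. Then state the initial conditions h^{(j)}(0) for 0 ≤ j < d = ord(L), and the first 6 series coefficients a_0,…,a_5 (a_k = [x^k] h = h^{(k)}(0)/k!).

L = (2 + 10·x)·Dx + (1 + 2·x + 5·x^2)·Dx^2  (order 2).
h: a_k = 0, 2, -2, -2/3, 6, -38/5, …
ICs: h(0) = 0, h′(0) = 2.

f: a_k = 0, 2, 0, -8/3, 0, 32/5, …
L₀ from L_f via x↦r, Dx↦r'^{-1}Dx.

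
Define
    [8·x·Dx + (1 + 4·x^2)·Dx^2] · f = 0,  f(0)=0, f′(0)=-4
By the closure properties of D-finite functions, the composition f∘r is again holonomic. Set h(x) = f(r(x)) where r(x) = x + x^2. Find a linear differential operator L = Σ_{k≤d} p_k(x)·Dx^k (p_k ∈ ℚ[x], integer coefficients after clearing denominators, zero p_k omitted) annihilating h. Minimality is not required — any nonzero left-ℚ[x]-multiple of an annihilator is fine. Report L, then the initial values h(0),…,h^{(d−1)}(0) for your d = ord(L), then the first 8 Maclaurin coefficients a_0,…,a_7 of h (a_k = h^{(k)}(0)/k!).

f: a_k = 0, -4, 0, 16/3, 0, -64/5, 0, 256/7, …
L₀ from L_f via x↦r, Dx↦r'^{-1}Dx.
L = (-2 + 8·x + 32·x^2 + 48·x^3 + 24·x^4)·Dx + (1 + 2·x + 4·x^2 + 16·x^3 + 20·x^4 + 8·x^5)·Dx^2  (order 2).
h: a_k = 0, -4, -4, 16/3, 16, 16/5, -176/3, -640/7, …
ICs: h(0) = 0, h′(0) = -4.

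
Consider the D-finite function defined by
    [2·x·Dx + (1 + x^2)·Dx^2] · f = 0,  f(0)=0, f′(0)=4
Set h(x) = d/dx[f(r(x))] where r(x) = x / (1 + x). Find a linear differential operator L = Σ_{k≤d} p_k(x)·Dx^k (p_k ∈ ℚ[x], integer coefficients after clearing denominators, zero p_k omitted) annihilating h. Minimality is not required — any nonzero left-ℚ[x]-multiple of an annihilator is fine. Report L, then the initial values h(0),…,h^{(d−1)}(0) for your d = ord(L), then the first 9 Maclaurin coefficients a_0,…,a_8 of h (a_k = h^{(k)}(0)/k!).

f: a_k = 0, 4, 0, -4/3, 0, 4/5, 0, -4/7, 0, …
h₀=f(r): pull back L_f along r ⇒ L₀.
h₀' ⇒ L via d/dx closure of L₀.
L = (2 + 4·x) + (1 + 2·x + 2·x^2)·Dx  (order 1).
h: a_k = 4, -8, 8, 0, -16, 32, -32, 0, 64, …
ICs: h(0) = 4.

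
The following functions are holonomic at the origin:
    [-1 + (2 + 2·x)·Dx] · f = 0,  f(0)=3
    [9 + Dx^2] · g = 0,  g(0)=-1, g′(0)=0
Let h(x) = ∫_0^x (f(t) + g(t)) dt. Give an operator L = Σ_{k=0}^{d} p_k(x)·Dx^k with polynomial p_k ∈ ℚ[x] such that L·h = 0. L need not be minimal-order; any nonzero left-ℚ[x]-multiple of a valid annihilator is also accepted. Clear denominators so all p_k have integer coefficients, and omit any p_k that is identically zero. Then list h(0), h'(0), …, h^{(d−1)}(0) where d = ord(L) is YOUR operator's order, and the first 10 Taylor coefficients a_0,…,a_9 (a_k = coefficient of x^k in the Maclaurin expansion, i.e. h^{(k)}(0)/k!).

f: a_k = 3, 3/2, -3/8, 3/16, -15/128, 21/256, -63/1024, 99/2048, -1287/32768, 2145/65536, …
g: a_k = -1, 0, 9/2, 0, -27/8, 0, 81/80, 0, -729/4480, 0, …
Sum ⇒ L₀ = lclm(L_f,L_g) in ℚ(x)⟨Dx⟩.
h=∫₀ˣh₀: take L = L₀·Dx.
L = (-351 - 648·x - 324·x^2)·Dx + (630 + 1926·x + 1944·x^2 + 648·x^3)·Dx^2 + (-39 - 72·x - 36·x^2)·Dx^3 + (70 + 214·x + 216·x^2 + 72·x^3)·Dx^4  (order 4).
h: a_k = 0, 2, 3/4, 11/8, 3/64, -447/640, 7/512, 4869/35840, 99/16384, -25741/1146880, …
ICs: h(0) = 0, h′(0) = 2, h′′(0) = 3/2, h′′′(0) = 33/4.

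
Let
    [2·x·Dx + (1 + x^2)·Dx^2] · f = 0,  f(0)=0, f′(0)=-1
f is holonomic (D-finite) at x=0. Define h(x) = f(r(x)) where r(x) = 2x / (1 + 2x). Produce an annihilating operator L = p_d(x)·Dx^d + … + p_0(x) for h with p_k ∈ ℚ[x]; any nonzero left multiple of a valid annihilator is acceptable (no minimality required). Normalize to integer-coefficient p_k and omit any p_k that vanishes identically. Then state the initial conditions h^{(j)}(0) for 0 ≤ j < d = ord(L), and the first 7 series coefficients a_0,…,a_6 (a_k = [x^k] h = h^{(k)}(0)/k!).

L = (4 + 16·x)·Dx + (1 + 4·x + 8·x^2)·Dx^2  (order 2).
h: a_k = 0, -2, 4, -16/3, 0, 128/5, -256/3, …
ICs: h(0) = 0, h′(0) = -2.

f: a_k = 0, -1, 0, 1/3, 0, -1/5, 0, …
Change of var in L_f (x↦r) gives L₀.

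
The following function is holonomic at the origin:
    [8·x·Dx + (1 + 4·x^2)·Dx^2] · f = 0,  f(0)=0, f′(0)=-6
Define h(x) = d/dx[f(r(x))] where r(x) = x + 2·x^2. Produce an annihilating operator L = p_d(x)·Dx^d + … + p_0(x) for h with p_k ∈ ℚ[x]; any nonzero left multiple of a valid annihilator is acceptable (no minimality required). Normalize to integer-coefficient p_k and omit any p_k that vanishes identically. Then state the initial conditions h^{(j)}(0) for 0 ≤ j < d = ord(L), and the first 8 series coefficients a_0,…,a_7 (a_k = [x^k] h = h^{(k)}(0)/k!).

L = (-4 + 8·x + 64·x^2 + 192·x^3 + 192·x^4) + (1 + 4·x + 4·x^2 + 32·x^3 + 80·x^4 + 64·x^5)·Dx  (order 1).
h: a_k = -6, -24, 24, 192, 384, -768, -4992, -6144, …
ICs: h(0) = -6.

f: a_k = 0, -6, 0, 8, 0, -96/5, 0, 384/7, …
Substitute x→r, Dx→(1/r')Dx; clear ⇒ L₀.
Differentiate: ansatz ord ≤ ord L₀ ⇒ L.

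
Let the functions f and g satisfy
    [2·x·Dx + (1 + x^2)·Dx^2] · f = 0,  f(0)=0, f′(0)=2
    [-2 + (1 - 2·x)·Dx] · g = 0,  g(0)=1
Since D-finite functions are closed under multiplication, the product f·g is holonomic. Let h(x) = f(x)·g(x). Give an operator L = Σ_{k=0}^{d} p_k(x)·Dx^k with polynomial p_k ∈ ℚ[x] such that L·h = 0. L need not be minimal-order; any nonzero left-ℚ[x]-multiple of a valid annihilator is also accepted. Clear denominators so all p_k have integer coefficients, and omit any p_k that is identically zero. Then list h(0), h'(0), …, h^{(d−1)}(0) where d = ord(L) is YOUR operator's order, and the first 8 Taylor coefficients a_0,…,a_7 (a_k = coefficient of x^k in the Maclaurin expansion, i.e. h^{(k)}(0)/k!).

f: a_k = 0, 2, 0, -2/3, 0, 2/5, 0, -2/7, …
g: a_k = 1, 2, 4, 8, 16, 32, 64, 128, …
Product ⇒ symmetric product L₀, ord ≤ 2.
L = 4·x + (4 - 2·x + 8·x^2)·Dx + (-1 + 2·x - x^2 + 2·x^3)·Dx^2  (order 2).
h: a_k = 0, 2, 4, 22/3, 44/3, 446/15, 892/15, 12458/105, …
ICs: h(0) = 0, h′(0) = 2.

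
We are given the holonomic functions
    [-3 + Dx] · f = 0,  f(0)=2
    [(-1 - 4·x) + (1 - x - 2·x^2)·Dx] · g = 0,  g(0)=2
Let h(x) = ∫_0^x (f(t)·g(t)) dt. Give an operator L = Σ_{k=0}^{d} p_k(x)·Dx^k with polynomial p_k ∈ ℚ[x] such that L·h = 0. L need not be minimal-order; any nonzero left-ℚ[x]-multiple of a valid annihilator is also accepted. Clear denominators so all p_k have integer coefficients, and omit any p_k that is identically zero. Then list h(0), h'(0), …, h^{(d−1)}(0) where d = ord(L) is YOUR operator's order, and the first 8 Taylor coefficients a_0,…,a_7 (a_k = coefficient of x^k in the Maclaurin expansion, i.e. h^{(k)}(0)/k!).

f: a_k = 2, 6, 9, 9, 27/4, 81/20, 81/40, 243/280, …
g: a_k = 2, 2, 6, 10, 22, 42, 86, 170, …
L₀ := L_f ⊗_s L_g (sym. prod.), ord ≤ 1.
Integrate: L := L₀·Dx.
L = (4 + x - 6·x^2)·Dx + (-1 + x + 2·x^2)·Dx^2  (order 2).
h: a_k = 0, 4, 8, 14, 23, 379/10, 318/5, 15293/140, …
ICs: h(0) = 0, h′(0) = 4.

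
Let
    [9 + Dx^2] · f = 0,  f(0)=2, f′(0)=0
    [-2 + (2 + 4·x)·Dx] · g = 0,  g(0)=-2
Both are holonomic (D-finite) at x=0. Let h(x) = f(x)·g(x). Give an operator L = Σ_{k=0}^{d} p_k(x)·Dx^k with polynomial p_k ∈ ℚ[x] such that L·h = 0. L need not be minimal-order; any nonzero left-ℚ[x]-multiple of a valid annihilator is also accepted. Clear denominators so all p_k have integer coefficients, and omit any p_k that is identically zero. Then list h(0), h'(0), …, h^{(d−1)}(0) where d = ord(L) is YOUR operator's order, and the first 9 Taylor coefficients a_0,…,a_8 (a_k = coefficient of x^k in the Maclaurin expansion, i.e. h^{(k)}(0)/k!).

L = (12 + 36·x + 36·x^2) + (-2 - 4·x)·Dx + (1 + 4·x + 4·x^2)·Dx^2  (order 2).
h: a_k = -4, -4, 20, 16, -20, -8, 24/5, 24/5, -156/35, …
ICs: h(0) = -4, h′(0) = -4.

f: a_k = 2, 0, -9, 0, 27/4, 0, -81/40, 0, 729/2240, …
g: a_k = -2, -2, 1, -1, 5/4, -7/4, 21/8, -33/8, 429/64, …
f·g: L₀ = L_f ⊗_s L_g, ord ≤ 2·1.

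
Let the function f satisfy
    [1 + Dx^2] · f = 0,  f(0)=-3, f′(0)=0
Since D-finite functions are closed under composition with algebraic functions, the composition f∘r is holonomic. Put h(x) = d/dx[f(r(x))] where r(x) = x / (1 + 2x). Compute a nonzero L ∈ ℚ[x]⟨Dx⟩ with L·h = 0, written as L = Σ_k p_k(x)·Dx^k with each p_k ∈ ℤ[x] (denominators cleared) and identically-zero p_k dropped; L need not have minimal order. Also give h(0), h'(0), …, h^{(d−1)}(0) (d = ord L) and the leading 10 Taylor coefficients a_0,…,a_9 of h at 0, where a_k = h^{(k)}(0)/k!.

L = (25 + 96·x + 96·x^2) + (12 + 72·x + 144·x^2 + 96·x^3)·Dx + (1 + 8·x + 24·x^2 + 32·x^3 + 16·x^4)·Dx^2  (order 2).
h: a_k = 0, 3, -18, 143/2, -235, 27601/40, -37527/20, 8095583/1680, -3310941/280, 3377674081/120960, …
ICs: h(0) = 0, h′(0) = 3.

f: a_k = -3, 0, 3/2, 0, -1/8, 0, 1/240, 0, -1/13440, 0, …
L₀ from L_f via x↦r, Dx↦r'^{-1}Dx.
Derive L from L₀ (diff closure).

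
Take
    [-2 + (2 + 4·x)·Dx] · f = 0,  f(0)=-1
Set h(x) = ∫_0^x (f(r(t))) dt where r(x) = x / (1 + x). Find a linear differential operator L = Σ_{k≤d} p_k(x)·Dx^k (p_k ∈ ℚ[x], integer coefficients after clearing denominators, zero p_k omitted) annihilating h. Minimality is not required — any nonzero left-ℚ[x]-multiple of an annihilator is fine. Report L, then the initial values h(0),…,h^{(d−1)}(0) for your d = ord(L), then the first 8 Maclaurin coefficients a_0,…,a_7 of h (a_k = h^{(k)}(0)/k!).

L = -Dx + (1 + 4·x + 3·x^2)·Dx^2  (order 2).
h: a_k = 0, -1, -1/2, 1/2, -5/8, 37/40, -25/16, 327/112, …
ICs: h(0) = 0, h′(0) = -1.

f: a_k = -1, -1, 1/2, -1/2, 5/8, -7/8, 21/16, -33/16, …
L₀ from L_f via x↦r, Dx↦r'^{-1}Dx.
∫: right-multiply L₀ by Dx.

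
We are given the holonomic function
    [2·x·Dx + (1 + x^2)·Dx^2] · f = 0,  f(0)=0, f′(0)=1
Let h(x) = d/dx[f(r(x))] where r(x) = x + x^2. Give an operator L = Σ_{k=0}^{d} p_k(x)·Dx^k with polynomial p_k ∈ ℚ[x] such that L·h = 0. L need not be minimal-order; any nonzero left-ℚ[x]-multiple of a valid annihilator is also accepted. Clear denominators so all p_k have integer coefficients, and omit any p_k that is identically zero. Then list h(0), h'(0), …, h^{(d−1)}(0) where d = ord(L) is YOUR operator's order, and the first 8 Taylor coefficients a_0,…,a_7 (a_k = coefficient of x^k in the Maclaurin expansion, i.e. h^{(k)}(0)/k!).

L = (-2 + 2·x + 8·x^2 + 12·x^3 + 6·x^4) + (1 + 2·x + x^2 + 4·x^3 + 5·x^4 + 2·x^5)·Dx  (order 1).
h: a_k = 1, 2, -1, -4, -4, 4, 13, 8, …
ICs: h(0) = 1.

f: a_k = 0, 1, 0, -1/3, 0, 1/5, 0, -1/7, …
h₀=f(r): pull back L_f along r ⇒ L₀.
Derive L from L₀ (diff closure).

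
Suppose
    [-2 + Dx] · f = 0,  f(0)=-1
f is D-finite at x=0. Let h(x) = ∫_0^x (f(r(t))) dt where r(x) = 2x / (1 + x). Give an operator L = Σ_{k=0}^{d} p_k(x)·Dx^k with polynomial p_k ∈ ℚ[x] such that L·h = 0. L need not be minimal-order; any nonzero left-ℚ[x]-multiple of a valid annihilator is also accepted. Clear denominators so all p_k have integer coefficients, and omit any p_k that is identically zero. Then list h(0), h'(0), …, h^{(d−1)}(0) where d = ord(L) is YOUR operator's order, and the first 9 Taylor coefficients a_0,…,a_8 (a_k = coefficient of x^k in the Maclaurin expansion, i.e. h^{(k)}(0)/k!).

L = -4·Dx + (1 + 2·x + x^2)·Dx^2  (order 2).
h: a_k = 0, -1, -2, -4/3, 1/3, 4/15, -14/45, 44/315, 17/630, …
ICs: h(0) = 0, h′(0) = -1.

f: a_k = -1, -2, -2, -4/3, -2/3, -4/15, -4/45, -8/315, -2/315, …
L₀ from L_f via x↦r, Dx↦r'^{-1}Dx.
∫: right-multiply L₀ by Dx.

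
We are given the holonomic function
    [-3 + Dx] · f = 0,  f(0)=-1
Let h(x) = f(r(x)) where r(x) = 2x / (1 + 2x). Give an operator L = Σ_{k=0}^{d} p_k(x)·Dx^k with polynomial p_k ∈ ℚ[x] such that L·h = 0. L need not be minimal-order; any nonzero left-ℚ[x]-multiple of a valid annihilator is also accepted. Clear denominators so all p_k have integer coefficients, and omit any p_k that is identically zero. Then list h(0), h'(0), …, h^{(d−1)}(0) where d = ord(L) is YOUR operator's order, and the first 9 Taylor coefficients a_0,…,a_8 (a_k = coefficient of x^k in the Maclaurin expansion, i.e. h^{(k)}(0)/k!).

f: a_k = -1, -3, -9/2, -9/2, -27/8, -81/40, -81/80, -243/560, -729/4480, …
f∘r: x↦r, Dx↦Dx/r' in L_f ⇒ L₀.
L = -6 + (1 + 4·x + 4·x^2)·Dx  (order 1).
h: a_k = -1, -6, -6, 12, -6, -84/5, 276/5, -3288/35, 3246/35, …
ICs: h(0) = -1.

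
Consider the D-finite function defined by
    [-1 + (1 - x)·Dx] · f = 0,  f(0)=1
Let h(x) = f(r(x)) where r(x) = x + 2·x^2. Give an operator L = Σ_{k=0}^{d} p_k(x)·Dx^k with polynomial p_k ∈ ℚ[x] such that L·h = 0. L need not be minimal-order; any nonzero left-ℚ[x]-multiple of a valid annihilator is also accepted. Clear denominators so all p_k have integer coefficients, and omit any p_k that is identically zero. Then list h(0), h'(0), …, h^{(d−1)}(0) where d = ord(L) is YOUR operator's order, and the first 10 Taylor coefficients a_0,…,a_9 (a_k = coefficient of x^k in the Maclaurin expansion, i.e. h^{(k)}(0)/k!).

L = (1 + 4·x) + (-1 + x + 2·x^2)·Dx  (order 1).
h: a_k = 1, 1, 3, 5, 11, 21, 43, 85, 171, 341, …
ICs: h(0) = 1.

f: a_k = 1, 1, 1, 1, 1, 1, 1, 1, 1, 1, …
f∘r: x↦r, Dx↦Dx/r' in L_f ⇒ L₀.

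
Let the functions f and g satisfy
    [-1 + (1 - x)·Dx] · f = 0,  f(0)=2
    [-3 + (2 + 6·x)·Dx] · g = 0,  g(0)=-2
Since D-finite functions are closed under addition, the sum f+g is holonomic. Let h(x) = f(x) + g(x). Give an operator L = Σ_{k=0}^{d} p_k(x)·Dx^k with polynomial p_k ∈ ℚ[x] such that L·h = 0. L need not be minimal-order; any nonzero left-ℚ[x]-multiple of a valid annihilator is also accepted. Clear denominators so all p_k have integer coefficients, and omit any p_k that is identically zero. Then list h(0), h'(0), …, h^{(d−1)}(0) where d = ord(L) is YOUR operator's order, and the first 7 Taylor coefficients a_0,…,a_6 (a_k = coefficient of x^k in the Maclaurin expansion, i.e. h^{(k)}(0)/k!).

L = (-21 - 27·x) + (17 + 30·x + 81·x^2)·Dx + (2 - 14·x - 42·x^2 + 54·x^3)·Dx^2  (order 2).
h: a_k = 0, -1, 17/4, -11/8, 533/64, -1445/128, 16333/512, …
ICs: h(0) = 0, h′(0) = -1.

f: a_k = 2, 2, 2, 2, 2, 2, 2, …
g: a_k = -2, -3, 9/4, -27/8, 405/64, -1701/128, 15309/512, …
Sum ⇒ L₀ = lclm(L_f,L_g) in ℚ(x)⟨Dx⟩.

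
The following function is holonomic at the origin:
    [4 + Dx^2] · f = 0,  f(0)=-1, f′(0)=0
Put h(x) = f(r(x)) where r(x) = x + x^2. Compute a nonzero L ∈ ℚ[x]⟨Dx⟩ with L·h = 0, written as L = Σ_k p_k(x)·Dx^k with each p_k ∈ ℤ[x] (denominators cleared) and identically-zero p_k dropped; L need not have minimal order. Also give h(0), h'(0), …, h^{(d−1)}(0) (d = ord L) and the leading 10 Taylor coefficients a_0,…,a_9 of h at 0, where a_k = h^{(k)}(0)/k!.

f: a_k = -1, 0, 2, 0, -2/3, 0, 4/45, 0, -2/315, 0, …
L₀ from L_f via x↦r, Dx↦r'^{-1}Dx.
L = (4 + 24·x + 48·x^2 + 32·x^3) - 2·Dx + (1 + 2·x)·Dx^2  (order 2).
h: a_k = -1, 0, 2, 4, 4/3, -8/3, -176/45, -32/15, 208/315, 544/315, …
ICs: h(0) = -1, h′(0) = 0.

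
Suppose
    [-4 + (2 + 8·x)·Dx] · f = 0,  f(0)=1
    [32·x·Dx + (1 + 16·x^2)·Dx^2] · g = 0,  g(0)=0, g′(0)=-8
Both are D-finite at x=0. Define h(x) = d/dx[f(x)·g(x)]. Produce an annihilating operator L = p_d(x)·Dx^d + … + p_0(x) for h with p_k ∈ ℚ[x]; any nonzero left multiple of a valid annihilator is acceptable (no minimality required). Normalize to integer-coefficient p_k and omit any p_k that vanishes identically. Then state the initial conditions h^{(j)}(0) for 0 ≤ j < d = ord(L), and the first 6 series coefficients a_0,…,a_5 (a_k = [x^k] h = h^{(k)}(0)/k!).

f: a_k = 1, 2, -2, 4, -10, 28, …
g: a_k = 0, -8, 0, 128/3, 0, -2048/5, …
f·g: L₀ = L_f ⊗_s L_g, ord ≤ 1·2.
h=h₀': d/dx-closure on L₀ ⇒ L.
L = (20 + 640·x + 128·x^2 - 6144·x^3 - 3072·x^4) + (28 + 336·x + 1152·x^2 - 3584·x^3 - 21504·x^4 - 12288·x^5)·Dx + (3 + 8·x - 48·x^2 - 256·x^3 - 1792·x^4 - 6144·x^5 - 4096·x^6)·Dx^2  (order 2).
h: a_k = -8, -32, 176, 640/3, -6224/3, -26176/5, …
ICs: h(0) = -8, h′(0) = -32.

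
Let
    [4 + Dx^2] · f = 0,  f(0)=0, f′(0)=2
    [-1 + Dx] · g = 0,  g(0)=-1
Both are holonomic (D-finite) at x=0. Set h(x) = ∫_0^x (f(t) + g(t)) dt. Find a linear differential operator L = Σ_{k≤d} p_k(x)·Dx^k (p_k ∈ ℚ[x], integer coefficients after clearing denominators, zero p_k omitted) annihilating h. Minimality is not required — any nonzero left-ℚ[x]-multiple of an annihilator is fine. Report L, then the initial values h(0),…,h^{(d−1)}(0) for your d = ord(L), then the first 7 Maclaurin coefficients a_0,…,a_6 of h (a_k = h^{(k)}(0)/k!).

L = -4·Dx + 4·Dx^2 - Dx^3 + Dx^4  (order 4).
h: a_k = 0, -1, 1/2, -1/6, -3/8, -1/120, 31/720, …
ICs: h(0) = 0, h′(0) = -1, h′′(0) = 1, h′′′(0) = -1.

f: a_k = 0, 2, 0, -4/3, 0, 4/15, 0, …
g: a_k = -1, -1, -1/2, -1/6, -1/24, -1/120, -1/720, …
f+g: L₀ = lclm(L_f,L_g), ord ≤ 2+1.
Integrate: L := L₀·Dx.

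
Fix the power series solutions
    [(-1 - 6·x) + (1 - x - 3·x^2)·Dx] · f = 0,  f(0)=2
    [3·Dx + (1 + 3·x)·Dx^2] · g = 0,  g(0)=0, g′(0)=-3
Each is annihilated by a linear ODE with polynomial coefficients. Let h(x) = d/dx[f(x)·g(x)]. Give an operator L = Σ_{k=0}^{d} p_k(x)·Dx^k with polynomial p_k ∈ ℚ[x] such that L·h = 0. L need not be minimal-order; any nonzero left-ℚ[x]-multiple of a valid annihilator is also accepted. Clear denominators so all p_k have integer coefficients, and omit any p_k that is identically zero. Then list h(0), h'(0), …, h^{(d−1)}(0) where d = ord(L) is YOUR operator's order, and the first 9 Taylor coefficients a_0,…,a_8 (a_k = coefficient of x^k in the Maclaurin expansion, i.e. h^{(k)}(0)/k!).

L = (34 + 162·x + 324·x^2) + (1 + 29·x + 180·x^2 + 252·x^3)·Dx + (-1 - 6·x - 2·x^2 + 33·x^3 + 36·x^4)·Dx^2  (order 2).
h: a_k = -6, 6, -99, 66, -1797/2, 3384/5, -73581/10, 259698/35, -8315973/140, …
ICs: h(0) = -6, h′(0) = 6.

f: a_k = 2, 2, 8, 14, 38, 80, 194, 434, 1016, …
g: a_k = 0, -3, 9/2, -9, 81/4, -243/5, 243/2, -2187/7, 6561/8, …
h₀=f·g: eliminate ⇒ L₀, order ≤ 1·2.
Differentiate: ansatz ord ≤ ord L₀ ⇒ L.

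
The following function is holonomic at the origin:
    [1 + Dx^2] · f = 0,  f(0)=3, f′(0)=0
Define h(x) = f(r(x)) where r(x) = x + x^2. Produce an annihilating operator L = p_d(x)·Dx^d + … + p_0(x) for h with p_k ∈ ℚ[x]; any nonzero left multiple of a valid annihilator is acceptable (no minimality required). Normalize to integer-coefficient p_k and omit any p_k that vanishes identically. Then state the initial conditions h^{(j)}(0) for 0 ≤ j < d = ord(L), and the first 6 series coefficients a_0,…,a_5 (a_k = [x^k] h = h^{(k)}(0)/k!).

L = (1 + 6·x + 12·x^2 + 8·x^3) - 2·Dx + (1 + 2·x)·Dx^2  (order 2).
h: a_k = 3, 0, -3/2, -3, -11/8, 1/2, …
ICs: h(0) = 3, h′(0) = 0.

f: a_k = 3, 0, -3/2, 0, 1/8, 0, …
L₀ from L_f via x↦r, Dx↦r'^{-1}Dx.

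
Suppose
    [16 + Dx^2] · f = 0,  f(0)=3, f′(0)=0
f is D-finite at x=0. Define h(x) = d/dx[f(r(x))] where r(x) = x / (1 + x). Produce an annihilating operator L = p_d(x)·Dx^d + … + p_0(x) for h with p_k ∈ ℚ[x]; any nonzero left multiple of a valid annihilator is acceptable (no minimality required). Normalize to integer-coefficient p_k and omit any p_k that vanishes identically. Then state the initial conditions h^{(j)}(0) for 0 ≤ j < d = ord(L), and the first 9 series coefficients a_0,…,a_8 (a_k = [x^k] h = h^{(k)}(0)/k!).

f: a_k = 3, 0, -24, 0, 32, 0, -256/15, 0, 512/105, …
f∘r: x↦r, Dx↦Dx/r' in L_f ⇒ L₀.
h₀' ⇒ L via d/dx closure of L₀.
L = (22 + 12·x + 6·x^2) + (6 + 18·x + 18·x^2 + 6·x^3)·Dx + (1 + 4·x + 6·x^2 + 4·x^3 + x^4)·Dx^2  (order 2).
h: a_k = 0, -48, 144, -160, -160, 5488/5, -13776/5, 100544/21, -215232/35, …
ICs: h(0) = 0, h′(0) = -48.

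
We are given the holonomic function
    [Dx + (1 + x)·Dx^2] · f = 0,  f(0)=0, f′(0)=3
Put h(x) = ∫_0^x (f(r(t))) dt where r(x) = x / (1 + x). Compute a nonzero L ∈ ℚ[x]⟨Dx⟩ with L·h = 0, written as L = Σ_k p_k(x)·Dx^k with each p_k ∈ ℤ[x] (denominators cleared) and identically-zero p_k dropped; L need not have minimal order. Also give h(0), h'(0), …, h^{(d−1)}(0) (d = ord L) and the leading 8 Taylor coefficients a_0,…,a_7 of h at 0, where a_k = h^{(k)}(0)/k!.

f: a_k = 0, 3, -3/2, 1, -3/4, 3/5, -1/2, 3/7, …
L₀ from L_f via x↦r, Dx↦r'^{-1}Dx.
h=∫₀ˣh₀: take L = L₀·Dx.
L = (3 + 4·x)·Dx^2 + (1 + 3·x + 2·x^2)·Dx^3  (order 3).
h: a_k = 0, 0, 3/2, -3/2, 7/4, -9/4, 31/10, -9/2, …
ICs: h(0) = 0, h′(0) = 0, h′′(0) = 3.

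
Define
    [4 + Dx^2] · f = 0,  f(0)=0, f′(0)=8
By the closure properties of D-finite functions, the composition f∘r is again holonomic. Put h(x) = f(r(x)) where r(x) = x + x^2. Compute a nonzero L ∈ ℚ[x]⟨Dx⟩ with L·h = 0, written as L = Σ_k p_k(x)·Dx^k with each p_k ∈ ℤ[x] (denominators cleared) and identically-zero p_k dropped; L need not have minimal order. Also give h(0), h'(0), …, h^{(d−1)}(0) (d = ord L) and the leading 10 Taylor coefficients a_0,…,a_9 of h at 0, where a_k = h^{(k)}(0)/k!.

f: a_k = 0, 8, 0, -16/3, 0, 16/15, 0, -32/315, 0, 16/2835, …
Substitute x→r, Dx→(1/r')Dx; clear ⇒ L₀.
L = (4 + 24·x + 48·x^2 + 32·x^3) - 2·Dx + (1 + 2·x)·Dx^2  (order 2).
h: a_k = 0, 8, 8, -16/3, -16, -224/15, 0, 3328/315, 448/45, 9088/2835, …
ICs: h(0) = 0, h′(0) = 8.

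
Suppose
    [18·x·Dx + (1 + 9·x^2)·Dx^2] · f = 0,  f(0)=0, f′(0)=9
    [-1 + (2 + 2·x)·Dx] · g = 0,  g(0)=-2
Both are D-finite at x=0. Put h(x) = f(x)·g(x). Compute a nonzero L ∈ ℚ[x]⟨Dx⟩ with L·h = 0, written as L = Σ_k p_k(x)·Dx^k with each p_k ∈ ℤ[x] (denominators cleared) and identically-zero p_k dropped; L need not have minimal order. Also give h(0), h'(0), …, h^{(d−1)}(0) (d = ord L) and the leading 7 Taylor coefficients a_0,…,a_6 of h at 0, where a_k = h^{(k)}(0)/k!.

L = (3 - 36·x - 9·x^2) + (-4 + 68·x + 108·x^2 + 36·x^3)·Dx + (4 + 8·x + 40·x^2 + 72·x^3 + 36·x^4)·Dx^2  (order 2).
h: a_k = 0, -18, -9, 225/4, 207/8, -95247/320, -91467/640, …
ICs: h(0) = 0, h′(0) = -18.

f: a_k = 0, 9, 0, -27, 0, 729/5, 0, …
g: a_k = -2, -1, 1/4, -1/8, 5/64, -7/128, 21/512, …
Product ⇒ symmetric product L₀, ord ≤ 2.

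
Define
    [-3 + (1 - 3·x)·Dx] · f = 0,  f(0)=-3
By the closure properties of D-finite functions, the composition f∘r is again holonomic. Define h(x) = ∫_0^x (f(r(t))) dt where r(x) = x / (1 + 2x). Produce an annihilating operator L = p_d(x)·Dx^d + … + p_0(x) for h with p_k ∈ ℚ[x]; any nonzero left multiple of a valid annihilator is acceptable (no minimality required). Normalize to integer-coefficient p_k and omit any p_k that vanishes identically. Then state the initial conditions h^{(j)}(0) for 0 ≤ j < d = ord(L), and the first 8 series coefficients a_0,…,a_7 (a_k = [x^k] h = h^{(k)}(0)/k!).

L = 3·Dx + (-1 - x + 2·x^2)·Dx^2  (order 2).
h: a_k = 0, -3, -9/2, -3, -9/4, -9/5, -3/2, -9/7, …
ICs: h(0) = 0, h′(0) = -3.

f: a_k = -3, -9, -27, -81, -243, -729, -2187, -6561, …
L₀ from L_f via x↦r, Dx↦r'^{-1}Dx.
∫: right-multiply L₀ by Dx.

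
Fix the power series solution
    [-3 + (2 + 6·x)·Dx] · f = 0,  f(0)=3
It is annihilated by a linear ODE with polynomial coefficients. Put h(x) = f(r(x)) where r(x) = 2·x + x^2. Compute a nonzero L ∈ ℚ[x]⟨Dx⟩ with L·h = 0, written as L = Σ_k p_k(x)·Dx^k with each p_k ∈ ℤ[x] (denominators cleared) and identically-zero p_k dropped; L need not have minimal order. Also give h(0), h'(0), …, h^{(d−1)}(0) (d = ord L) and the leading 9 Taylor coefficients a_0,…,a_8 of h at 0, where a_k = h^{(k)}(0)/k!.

L = (-3 - 3·x) + (1 + 6·x + 3·x^2)·Dx  (order 1).
h: a_k = 3, 9, -9, 27, -189/2, 729/2, -2997/2, 12879/2, -228663/8, …
ICs: h(0) = 3.

f: a_k = 3, 9/2, -27/8, 81/16, -1215/128, 5103/256, -45927/1024, 216513/2048, -8444007/32768, …
Substitute x→r, Dx→(1/r')Dx; clear ⇒ L₀.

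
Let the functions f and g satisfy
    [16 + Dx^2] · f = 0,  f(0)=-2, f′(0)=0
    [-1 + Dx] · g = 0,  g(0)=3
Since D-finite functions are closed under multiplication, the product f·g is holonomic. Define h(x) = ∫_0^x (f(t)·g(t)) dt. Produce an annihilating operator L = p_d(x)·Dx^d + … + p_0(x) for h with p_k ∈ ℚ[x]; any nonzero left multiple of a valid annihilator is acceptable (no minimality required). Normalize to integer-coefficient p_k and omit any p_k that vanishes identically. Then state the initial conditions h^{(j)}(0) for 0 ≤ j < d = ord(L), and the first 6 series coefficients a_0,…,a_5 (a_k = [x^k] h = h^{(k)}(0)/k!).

f: a_k = -2, 0, 16, 0, -64/3, 0, …
g: a_k = 3, 3, 3/2, 1/2, 1/8, 1/40, …
f·g: L₀ = L_f ⊗_s L_g, ord ≤ 2·1.
Integrate: L := L₀·Dx.
L = 17·Dx - 2·Dx^2 + Dx^3  (order 3).
h: a_k = 0, -6, -3, 15, 47/4, -161/20, …
ICs: h(0) = 0, h′(0) = -6, h′′(0) = -6.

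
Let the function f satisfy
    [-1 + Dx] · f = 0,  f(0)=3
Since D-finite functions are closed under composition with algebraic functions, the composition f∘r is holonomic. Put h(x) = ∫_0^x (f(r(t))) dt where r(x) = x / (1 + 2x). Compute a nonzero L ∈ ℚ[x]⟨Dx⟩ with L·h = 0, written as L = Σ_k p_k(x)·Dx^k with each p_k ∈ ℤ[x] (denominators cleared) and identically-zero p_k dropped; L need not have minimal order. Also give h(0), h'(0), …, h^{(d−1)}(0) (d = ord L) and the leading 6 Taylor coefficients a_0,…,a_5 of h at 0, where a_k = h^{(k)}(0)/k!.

L = -Dx + (1 + 4·x + 4·x^2)·Dx^2  (order 2).
h: a_k = 0, 3, 3/2, -3/2, 13/8, -71/40, …
ICs: h(0) = 0, h′(0) = 3.

f: a_k = 3, 3, 3/2, 1/2, 1/8, 1/40, …
Change of var in L_f (x↦r) gives L₀.
Integrate: L := L₀·Dx.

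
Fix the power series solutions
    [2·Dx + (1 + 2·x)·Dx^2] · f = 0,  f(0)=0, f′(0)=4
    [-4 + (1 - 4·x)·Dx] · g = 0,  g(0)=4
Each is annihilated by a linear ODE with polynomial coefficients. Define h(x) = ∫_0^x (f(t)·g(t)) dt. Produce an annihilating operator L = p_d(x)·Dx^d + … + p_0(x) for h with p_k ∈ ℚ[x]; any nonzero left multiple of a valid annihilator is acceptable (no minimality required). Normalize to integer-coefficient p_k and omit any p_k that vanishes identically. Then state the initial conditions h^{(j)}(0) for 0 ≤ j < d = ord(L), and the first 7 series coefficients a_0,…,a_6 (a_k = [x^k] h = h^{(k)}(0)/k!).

f: a_k = 0, 4, -4, 16/3, -8, 64/5, -64/3, …
g: a_k = 4, 16, 64, 256, 1024, 4096, 16384, …
h₀=f·g: eliminate ⇒ L₀, order ≤ 2·1.
h=∫h₀ ⇒ L = L₀·Dx.
L = 8·Dx + (6 + 24·x)·Dx^2 + (-1 + 2·x + 8·x^2)·Dx^3  (order 3).
h: a_k = 0, 0, 8, 16, 160/3, 2464/15, 25024/45, …
ICs: h(0) = 0, h′(0) = 0, h′′(0) = 16.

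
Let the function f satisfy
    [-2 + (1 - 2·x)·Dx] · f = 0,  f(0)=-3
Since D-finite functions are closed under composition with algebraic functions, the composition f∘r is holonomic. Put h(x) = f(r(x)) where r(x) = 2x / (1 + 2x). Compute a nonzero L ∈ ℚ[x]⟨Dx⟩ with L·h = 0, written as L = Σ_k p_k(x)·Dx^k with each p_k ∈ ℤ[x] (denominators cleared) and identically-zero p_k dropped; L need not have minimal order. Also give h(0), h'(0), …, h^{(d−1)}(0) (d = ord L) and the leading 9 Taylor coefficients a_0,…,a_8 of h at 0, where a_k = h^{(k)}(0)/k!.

L = 4 + (-1 + 4·x^2)·Dx  (order 1).
h: a_k = -3, -12, -24, -48, -96, -192, -384, -768, -1536, …
ICs: h(0) = -3.

f: a_k = -3, -6, -12, -24, -48, -96, -192, -384, -768, …
Substitute x→r, Dx→(1/r')Dx; clear ⇒ L₀.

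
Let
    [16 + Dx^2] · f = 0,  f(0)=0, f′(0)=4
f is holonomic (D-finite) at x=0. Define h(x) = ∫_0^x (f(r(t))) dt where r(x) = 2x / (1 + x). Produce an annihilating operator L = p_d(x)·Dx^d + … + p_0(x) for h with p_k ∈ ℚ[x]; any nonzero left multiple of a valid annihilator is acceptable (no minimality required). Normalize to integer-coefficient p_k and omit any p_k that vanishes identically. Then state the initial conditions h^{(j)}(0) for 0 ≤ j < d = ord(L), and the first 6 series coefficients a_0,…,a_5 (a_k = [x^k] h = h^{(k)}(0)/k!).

L = 64·Dx + (2 + 6·x + 6·x^2 + 2·x^3)·Dx^2 + (1 + 4·x + 6·x^2 + 4·x^3 + x^4)·Dx^3  (order 3).
h: a_k = 0, 0, 4, -8/3, -58/3, 248/5, …
ICs: h(0) = 0, h′(0) = 0, h′′(0) = 8.

f: a_k = 0, 4, 0, -32/3, 0, 128/15, …
Change of var in L_f (x↦r) gives L₀.
h=∫h₀ ⇒ L = L₀·Dx.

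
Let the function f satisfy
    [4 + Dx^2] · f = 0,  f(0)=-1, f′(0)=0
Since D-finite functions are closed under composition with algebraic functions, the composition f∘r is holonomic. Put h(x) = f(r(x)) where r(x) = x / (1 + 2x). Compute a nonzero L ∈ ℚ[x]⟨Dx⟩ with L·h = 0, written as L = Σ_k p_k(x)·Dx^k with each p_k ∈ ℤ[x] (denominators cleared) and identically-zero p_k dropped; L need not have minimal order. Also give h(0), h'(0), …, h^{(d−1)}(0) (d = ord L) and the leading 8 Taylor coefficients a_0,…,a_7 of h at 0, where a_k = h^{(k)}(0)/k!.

f: a_k = -1, 0, 2, 0, -2/3, 0, 4/45, 0, …
L₀ from L_f via x↦r, Dx↦r'^{-1}Dx.
L = 4 + (4 + 24·x + 48·x^2 + 32·x^3)·Dx + (1 + 8·x + 24·x^2 + 32·x^3 + 16·x^4)·Dx^2  (order 2).
h: a_k = -1, 0, 2, -8, 70/3, -176/3, 6004/45, -1392/5, …
ICs: h(0) = -1, h′(0) = 0.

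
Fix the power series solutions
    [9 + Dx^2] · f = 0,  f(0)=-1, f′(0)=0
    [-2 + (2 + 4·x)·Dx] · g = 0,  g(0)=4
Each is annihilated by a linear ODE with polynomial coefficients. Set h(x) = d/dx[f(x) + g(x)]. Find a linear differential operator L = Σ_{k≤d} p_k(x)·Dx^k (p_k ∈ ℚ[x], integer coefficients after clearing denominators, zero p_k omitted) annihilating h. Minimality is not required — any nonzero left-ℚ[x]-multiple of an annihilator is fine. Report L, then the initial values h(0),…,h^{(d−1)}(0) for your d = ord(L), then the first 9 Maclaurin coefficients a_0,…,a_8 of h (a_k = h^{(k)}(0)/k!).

L = (-18 - 27·x - 27·x^2) + (-9 - 45·x - 81·x^2 - 54·x^3)·Dx + (-2 - 3·x - 3·x^2)·Dx^2 + (-1 - 5·x - 9·x^2 - 6·x^3)·Dx^3  (order 3).
h: a_k = 4, 5, 6, -47/2, 35/2, -1017/40, 231/4, -60789/560, 6435/32, …
ICs: h(0) = 4, h′(0) = 5, h′′(0) = 12.

f: a_k = -1, 0, 9/2, 0, -27/8, 0, 81/80, 0, -729/4480, …
g: a_k = 4, 4, -2, 2, -5/2, 7/2, -21/4, 33/4, -429/32, …
h₀=f+g: left-lcm gives L₀, ord ≤ 3.
h=h₀': d/dx-closure on L₀ ⇒ L.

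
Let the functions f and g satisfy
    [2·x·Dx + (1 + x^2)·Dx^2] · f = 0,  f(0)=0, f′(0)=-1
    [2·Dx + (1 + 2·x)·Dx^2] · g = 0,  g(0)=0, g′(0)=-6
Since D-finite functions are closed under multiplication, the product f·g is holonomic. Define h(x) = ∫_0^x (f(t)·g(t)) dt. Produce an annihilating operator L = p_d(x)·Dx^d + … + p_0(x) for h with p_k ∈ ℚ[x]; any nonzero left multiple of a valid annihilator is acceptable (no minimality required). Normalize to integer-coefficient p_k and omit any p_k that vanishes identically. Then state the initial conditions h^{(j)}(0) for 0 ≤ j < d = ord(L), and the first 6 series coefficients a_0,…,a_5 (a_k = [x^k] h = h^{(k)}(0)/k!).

f: a_k = 0, -1, 0, 1/3, 0, -1/5, …
g: a_k = 0, -6, 6, -8, 12, -96/5, …
L₀ := L_f ⊗_s L_g (sym. prod.), ord ≤ 4.
∫: right-multiply L₀ by Dx.
L = (24 + 80·x + 88·x^2 + 240·x^3 + 240·x^4 + 208·x^5 + 16·x^7)·Dx^2 + (12 + 80·x + 332·x^2 + 608·x^3 + 880·x^4 + 744·x^5 + 560·x^6 + 24·x^7 + 56·x^8)·Dx^3 + (12 + 52·x + 168·x^2 + 372·x^3 + 516·x^4 + 564·x^5 + 384·x^6 + 276·x^7 + 24·x^8 + 32·x^9)·Dx^4 + (2 + 12·x + 34·x^2 + 64·x^3 + 87·x^4 + 96·x^5 + 84·x^6 + 48·x^7 + 33·x^8 + 4·x^9 + 4·x^10)·Dx^5  (order 5).
h: a_k = 0, 0, 0, 2, -3/2, 6/5, …
ICs: h(0) = 0, h′(0) = 0, h′′(0) = 0, h′′′(0) = 12, h′′′′(0) = -36.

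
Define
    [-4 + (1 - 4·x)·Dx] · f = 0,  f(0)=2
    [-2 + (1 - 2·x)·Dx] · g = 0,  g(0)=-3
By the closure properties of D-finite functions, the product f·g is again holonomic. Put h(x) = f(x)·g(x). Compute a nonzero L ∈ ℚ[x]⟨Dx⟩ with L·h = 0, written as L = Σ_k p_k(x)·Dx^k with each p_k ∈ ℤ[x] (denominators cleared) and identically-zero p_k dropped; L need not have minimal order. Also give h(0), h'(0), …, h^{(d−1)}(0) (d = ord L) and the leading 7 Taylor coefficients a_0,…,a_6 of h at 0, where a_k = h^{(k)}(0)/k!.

L = (-6 + 16·x) + (1 - 6·x + 8·x^2)·Dx  (order 1).
h: a_k = -6, -36, -168, -720, -2976, -12096, -48768, …
ICs: h(0) = -6.

f: a_k = 2, 8, 32, 128, 512, 2048, 8192, …
g: a_k = -3, -6, -12, -24, -48, -96, -192, …
f·g: L₀ = L_f ⊗_s L_g, ord ≤ 1·1.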